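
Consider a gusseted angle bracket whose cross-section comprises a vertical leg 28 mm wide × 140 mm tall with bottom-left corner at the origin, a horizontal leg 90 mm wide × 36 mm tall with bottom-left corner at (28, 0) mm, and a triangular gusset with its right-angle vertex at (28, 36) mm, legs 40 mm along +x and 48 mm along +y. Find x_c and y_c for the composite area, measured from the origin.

vertical leg: A = 28 × 140 = 3920.00, centroid at (14.00, 70.00).
horizontal leg: A = 90 × 36 = 3240.00, centroid at (73.00, 18.00).
gusset: A = ½·40·48 = 960.00, centroid at (41.33, 52.00).
ΣA = 8120.00 mm²
ΣAx_c = (3920.00)(14.00) + (3240.00)(73.00) + (960.00)(41.33) = 331080.00 mm³
ΣAy_c = (3920.00)(70.00) + (3240.00)(18.00) + (960.00)(52.00) = 382640.00 mm³
x_c = 331080.00 / 8120.00 = 40.77 mm
y_c = 382640.00 / 8120.00 = 47.12 mm

x_c = 40.77 mm, y_c = 47.12 mm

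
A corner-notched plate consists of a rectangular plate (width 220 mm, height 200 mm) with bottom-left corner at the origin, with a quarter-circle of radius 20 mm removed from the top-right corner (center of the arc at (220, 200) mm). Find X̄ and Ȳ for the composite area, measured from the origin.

plate: A = 220 × 200 = 44000.00, centroid at (110.00, 100.00).
removed quarter-circle: A = −¼π·20² = -314.16, centroid at (211.51, 191.51).
ΣA = 43685.84 mm²
ΣAX̄ = (44000.00)(110.00) + (-314.16)(211.51) = 4773551.63 mm³
ΣAȲ = (44000.00)(100.00) + (-314.16)(191.51) = 4339834.81 mm³
X̄ = 4773551.63 / 43685.84 = 109.27 mm
Ȳ = 4339834.81 / 43685.84 = 99.34 mm

X̄ = 109.27 mm, Ȳ = 99.34 mm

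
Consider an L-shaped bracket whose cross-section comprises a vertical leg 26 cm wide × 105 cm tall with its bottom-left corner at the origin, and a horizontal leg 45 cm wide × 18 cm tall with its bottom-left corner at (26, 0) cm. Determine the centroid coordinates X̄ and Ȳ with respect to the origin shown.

X̄ = 21.12 cm, Ȳ = 42.55 cm

vertical leg: A = 26 × 105 = 2730.00, centroid at (13.00, 52.50).
horizontal leg: A = 45 × 18 = 810.00, centroid at (48.50, 9.00).
ΣA = 3540.00 cm²
ΣAX̄ = (2730.00)(13.00) + (810.00)(48.50) = 74775.00 cm³
ΣAȲ = (2730.00)(52.50) + (810.00)(9.00) = 150615.00 cm³
X̄ = 74775.00 / 3540.00 = 21.12 cm
Ȳ = 150615.00 / 3540.00 = 42.55 cm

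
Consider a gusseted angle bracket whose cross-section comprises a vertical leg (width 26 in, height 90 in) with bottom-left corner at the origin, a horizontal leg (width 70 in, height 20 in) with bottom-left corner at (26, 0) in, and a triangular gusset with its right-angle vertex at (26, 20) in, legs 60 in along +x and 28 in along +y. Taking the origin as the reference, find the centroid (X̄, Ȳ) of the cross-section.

vertical leg: A = 26 × 90 = 2340.00, centroid at (13.00, 45.00).
horizontal leg: A = 70 × 20 = 1400.00, centroid at (61.00, 10.00).
gusset: A = ½·60·28 = 840.00, centroid at (46.00, 29.33).
ΣA = 4580.00 in²
ΣAX̄ = (2340.00)(13.00) + (1400.00)(61.00) + (840.00)(46.00) = 154460.00 in³
ΣAȲ = (2340.00)(45.00) + (1400.00)(10.00) + (840.00)(29.33) = 143940.00 in³
X̄ = 154460.00 / 4580.00 = 33.72 in
Ȳ = 143940.00 / 4580.00 = 31.43 in

X̄ = 33.72 in, Ȳ = 31.43 in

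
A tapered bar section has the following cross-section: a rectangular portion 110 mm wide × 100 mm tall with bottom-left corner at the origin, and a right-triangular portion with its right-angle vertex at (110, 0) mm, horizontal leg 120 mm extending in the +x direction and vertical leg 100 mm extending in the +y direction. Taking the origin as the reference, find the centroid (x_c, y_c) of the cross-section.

x_c = 88.53 mm, y_c = 44.12 mm

Part | A | x̄ᵢ | ȳᵢ | A·x̄ᵢ | A·ȳᵢ
rectangular portion | 11000.00 | 55.00 | 50.00 | 605000.00 | 550000.00
triangular portion | 6000.00 | 150.00 | 33.33 | 900000.00 | 200000.00
Σ | 17000.00 |  |  | 1505000.00 | 750000.00
x_c = 1505000.00 / 17000.00 = 88.53 mm
y_c = 750000.00 / 17000.00 = 44.12 mm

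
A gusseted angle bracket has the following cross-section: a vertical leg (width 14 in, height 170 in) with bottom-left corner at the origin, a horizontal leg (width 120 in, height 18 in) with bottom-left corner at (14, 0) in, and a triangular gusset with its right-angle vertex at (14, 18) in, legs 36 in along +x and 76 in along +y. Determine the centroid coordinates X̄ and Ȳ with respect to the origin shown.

X̄ = 35.90 in, Ȳ = 47.57 in

vertical leg: A = 14 × 170 = 2380.00, centroid at (7.00, 85.00).
horizontal leg: A = 120 × 18 = 2160.00, centroid at (74.00, 9.00).
gusset: A = ½·36·76 = 1368.00, centroid at (26.00, 43.33).
ΣA = 5908.00 in², ΣAX̄ = 212068.00 in³, ΣAȲ = 281020.00 in³.
X̄ = 212068.00/5908.00 = 35.90 in; Ȳ = 281020.00/5908.00 = 47.57 in.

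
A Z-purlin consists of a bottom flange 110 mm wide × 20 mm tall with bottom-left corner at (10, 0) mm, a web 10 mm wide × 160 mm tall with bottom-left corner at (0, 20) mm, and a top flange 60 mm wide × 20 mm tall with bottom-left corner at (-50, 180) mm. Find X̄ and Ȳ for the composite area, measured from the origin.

X̄ = 25.40 mm, Ȳ = 82.00 mm

Part | A | x̄ᵢ | ȳᵢ | A·x̄ᵢ | A·ȳᵢ
bottom flange | 2200.00 | 65.00 | 10.00 | 143000.00 | 22000.00
web | 1600.00 | 5.00 | 100.00 | 8000.00 | 160000.00
top flange | 1200.00 | -20.00 | 190.00 | -24000.00 | 228000.00
Σ | 5000.00 |  |  | 127000.00 | 410000.00
X̄ = 127000.00 / 5000.00 = 25.40 mm
Ȳ = 410000.00 / 5000.00 = 82.00 mm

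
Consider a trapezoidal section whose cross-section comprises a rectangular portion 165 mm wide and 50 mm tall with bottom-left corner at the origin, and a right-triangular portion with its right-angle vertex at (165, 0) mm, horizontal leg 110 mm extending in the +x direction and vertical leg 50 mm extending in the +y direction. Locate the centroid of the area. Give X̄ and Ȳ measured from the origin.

Part | A | x̄ᵢ | ȳᵢ | A·x̄ᵢ | A·ȳᵢ
rectangular portion | 8250.00 | 82.50 | 25.00 | 680625.00 | 206250.00
triangular portion | 2750.00 | 201.67 | 16.67 | 554583.33 | 45833.33
Σ | 11000.00 |  |  | 1235208.33 | 252083.33
X̄ = 1235208.33 / 11000.00 = 112.29 mm
Ȳ = 252083.33 / 11000.00 = 22.92 mm

X̄ = 112.29 mm, Ȳ = 22.92 mm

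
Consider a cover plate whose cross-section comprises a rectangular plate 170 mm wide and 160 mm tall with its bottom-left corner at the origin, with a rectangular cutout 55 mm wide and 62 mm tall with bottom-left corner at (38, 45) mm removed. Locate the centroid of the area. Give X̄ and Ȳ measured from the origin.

X̄ = 87.80 mm, Ȳ = 80.57 mm

plate: A = 170 × 160 = 27200.00, centroid at (85.00, 80.00).
hole: A = −(55 × 62) = -3410.00, centroid at (65.50, 76.00).
ΣA = 23790.00 mm²
ΣAX̄ = (27200.00)(85.00) + (-3410.00)(65.50) = 2088645.00 mm³
ΣAȲ = (27200.00)(80.00) + (-3410.00)(76.00) = 1916840.00 mm³
X̄ = 2088645.00 / 23790.00 = 87.80 mm
Ȳ = 1916840.00 / 23790.00 = 80.57 mm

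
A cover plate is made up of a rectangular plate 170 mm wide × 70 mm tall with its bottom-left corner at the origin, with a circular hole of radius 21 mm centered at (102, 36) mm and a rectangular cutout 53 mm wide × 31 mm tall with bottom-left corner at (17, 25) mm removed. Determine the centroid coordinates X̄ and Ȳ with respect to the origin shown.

X̄ = 90.03 mm, Ȳ = 33.83 mm

plate: A = 170 × 70 = 11900.00, centroid at (85.00, 35.00).
hole 1: A = −π·21² = -1385.44, centroid at (102.00, 36.00).
hole 2: A = −(53 × 31) = -1643.00, centroid at (43.50, 40.50).
ΣA = 8871.56 mm², ΣAX̄ = 798714.38 mm³, ΣAȲ = 300082.58 mm³.
X̄ = 798714.38/8871.56 = 90.03 mm; Ȳ = 300082.58/8871.56 = 33.83 mm.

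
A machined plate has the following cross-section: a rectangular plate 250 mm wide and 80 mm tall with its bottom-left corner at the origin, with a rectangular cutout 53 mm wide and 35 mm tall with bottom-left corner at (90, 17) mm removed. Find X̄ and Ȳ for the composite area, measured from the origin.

plate: A = 250 × 80 = 20000.00, centroid at (125.00, 40.00).
hole: A = −(53 × 35) = -1855.00, centroid at (116.50, 34.50).
ΣA = 18145.00 mm², ΣAX̄ = 2283892.50 mm³, ΣAȲ = 736002.50 mm³.
X̄ = 2283892.50/18145.00 = 125.87 mm; Ȳ = 736002.50/18145.00 = 40.56 mm.

X̄ = 125.87 mm, Ȳ = 40.56 mm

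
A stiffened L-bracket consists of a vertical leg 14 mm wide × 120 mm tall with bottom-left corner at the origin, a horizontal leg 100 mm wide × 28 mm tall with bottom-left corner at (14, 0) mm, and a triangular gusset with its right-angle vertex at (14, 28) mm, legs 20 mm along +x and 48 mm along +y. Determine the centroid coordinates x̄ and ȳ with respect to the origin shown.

x̄ = 40.50 mm, ȳ = 32.48 mm

Part | A | x̄ᵢ | ȳᵢ | A·x̄ᵢ | A·ȳᵢ
vertical leg | 1680.00 | 7.00 | 60.00 | 11760.00 | 100800.00
horizontal leg | 2800.00 | 64.00 | 14.00 | 179200.00 | 39200.00
gusset | 480.00 | 20.67 | 44.00 | 9920.00 | 21120.00
Σ | 4960.00 |  |  | 200880.00 | 161120.00
x̄ = 200880.00 / 4960.00 = 40.50 mm
ȳ = 161120.00 / 4960.00 = 32.48 mm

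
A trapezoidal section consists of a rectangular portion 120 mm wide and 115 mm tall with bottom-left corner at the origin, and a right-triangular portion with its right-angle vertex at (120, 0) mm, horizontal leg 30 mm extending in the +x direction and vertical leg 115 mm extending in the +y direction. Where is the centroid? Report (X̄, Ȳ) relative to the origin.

Part | A | x̄ᵢ | ȳᵢ | A·x̄ᵢ | A·ȳᵢ
rectangular portion | 13800.00 | 60.00 | 57.50 | 828000.00 | 793500.00
triangular portion | 1725.00 | 130.00 | 38.33 | 224250.00 | 66125.00
Σ | 15525.00 |  |  | 1052250.00 | 859625.00
X̄ = 1052250.00 / 15525.00 = 67.78 mm
Ȳ = 859625.00 / 15525.00 = 55.37 mm

X̄ = 67.78 mm, Ȳ = 55.37 mm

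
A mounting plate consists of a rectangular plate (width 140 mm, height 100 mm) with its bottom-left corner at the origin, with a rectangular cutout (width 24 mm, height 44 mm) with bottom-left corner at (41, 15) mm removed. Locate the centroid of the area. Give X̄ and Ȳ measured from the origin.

X̄ = 71.39 mm, Ȳ = 51.06 mm

plate: A = 140 × 100 = 14000.00, centroid at (70.00, 50.00).
hole: A = −(24 × 44) = -1056.00, centroid at (53.00, 37.00).
ΣA = 12944.00 mm²
ΣAX̄ = (14000.00)(70.00) + (-1056.00)(53.00) = 924032.00 mm³
ΣAȲ = (14000.00)(50.00) + (-1056.00)(37.00) = 660928.00 mm³
X̄ = 924032.00 / 12944.00 = 71.39 mm
Ȳ = 660928.00 / 12944.00 = 51.06 mm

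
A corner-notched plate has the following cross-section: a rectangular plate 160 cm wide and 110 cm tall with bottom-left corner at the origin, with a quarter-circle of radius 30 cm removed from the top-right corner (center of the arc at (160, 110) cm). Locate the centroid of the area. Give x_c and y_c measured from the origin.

Part | A | x̄ᵢ | ȳᵢ | A·x̄ᵢ | A·ȳᵢ
plate | 17600.00 | 80.00 | 55.00 | 1408000.00 | 968000.00
removed quarter-circle | -706.86 | 147.27 | 97.27 | -104097.34 | -68754.42
Σ | 16893.14 |  |  | 1303902.66 | 899245.58
x_c = 1303902.66 / 16893.14 = 77.19 cm
y_c = 899245.58 / 16893.14 = 53.23 cm

x_c = 77.19 cm, y_c = 53.23 cm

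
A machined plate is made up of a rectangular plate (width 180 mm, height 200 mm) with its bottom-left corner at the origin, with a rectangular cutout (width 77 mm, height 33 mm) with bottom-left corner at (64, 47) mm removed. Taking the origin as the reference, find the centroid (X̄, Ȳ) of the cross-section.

X̄ = 89.05 mm, Ȳ = 102.77 mm

plate: A = 180 × 200 = 36000.00, centroid at (90.00, 100.00).
hole: A = −(77 × 33) = -2541.00, centroid at (102.50, 63.50).
ΣA = 33459.00 mm²
ΣAX̄ = (36000.00)(90.00) + (-2541.00)(102.50) = 2979547.50 mm³
ΣAȲ = (36000.00)(100.00) + (-2541.00)(63.50) = 3438646.50 mm³
X̄ = 2979547.50 / 33459.00 = 89.05 mm
Ȳ = 3438646.50 / 33459.00 = 102.77 mm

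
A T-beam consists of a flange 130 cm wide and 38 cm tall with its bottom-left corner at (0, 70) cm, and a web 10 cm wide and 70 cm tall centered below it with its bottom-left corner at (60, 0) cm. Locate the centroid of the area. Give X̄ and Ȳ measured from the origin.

Part | A | x̄ᵢ | ȳᵢ | A·x̄ᵢ | A·ȳᵢ
web | 700.00 | 65.00 | 35.00 | 45500.00 | 24500.00
flange | 4940.00 | 65.00 | 89.00 | 321100.00 | 439660.00
Σ | 5640.00 |  |  | 366600.00 | 464160.00
X̄ = 366600.00 / 5640.00 = 65.00 cm
Ȳ = 464160.00 / 5640.00 = 82.30 cm

X̄ = 65.00 cm, Ȳ = 82.30 cm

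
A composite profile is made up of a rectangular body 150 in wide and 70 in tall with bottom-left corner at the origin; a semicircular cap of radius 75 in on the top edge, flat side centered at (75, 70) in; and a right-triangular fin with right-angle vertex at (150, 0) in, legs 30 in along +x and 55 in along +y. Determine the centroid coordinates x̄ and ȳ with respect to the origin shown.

x̄ = 78.48 in, ȳ = 63.61 in

Part | A | x̄ᵢ | ȳᵢ | A·x̄ᵢ | A·ȳᵢ
rectangular body | 10500.00 | 75.00 | 35.00 | 787500.00 | 367500.00
semicircular top | 8835.73 | 75.00 | 101.83 | 662679.70 | 899751.05
triangular fin | 825.00 | 160.00 | 18.33 | 132000.00 | 15125.00
Σ | 20160.73 |  |  | 1582179.70 | 1282376.05
x̄ = 1582179.70 / 20160.73 = 78.48 in
ȳ = 1282376.05 / 20160.73 = 63.61 in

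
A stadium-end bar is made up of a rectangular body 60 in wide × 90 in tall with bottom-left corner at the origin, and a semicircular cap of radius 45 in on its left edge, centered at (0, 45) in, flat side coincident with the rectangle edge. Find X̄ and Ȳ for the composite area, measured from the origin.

rectangular body: A = 60 × 90 = 5400.00, centroid at (30.00, 45.00).
semicircular end: A = ½π·45² = 3180.86, centroid at (-19.10, 45.00).
ΣA = 8580.86 in², ΣAX̄ = 101250.00 in³, ΣAȲ = 386138.82 in³.
X̄ = 101250.00/8580.86 = 11.80 in; Ȳ = 386138.82/8580.86 = 45.00 in.

X̄ = 11.80 in, Ȳ = 45.00 in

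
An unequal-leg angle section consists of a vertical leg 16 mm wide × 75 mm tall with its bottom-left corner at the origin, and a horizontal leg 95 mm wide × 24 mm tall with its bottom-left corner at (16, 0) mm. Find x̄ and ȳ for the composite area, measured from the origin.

x̄ = 44.36 mm, ȳ = 20.79 mm

vertical leg: A = 16 × 75 = 1200.00, centroid at (8.00, 37.50).
horizontal leg: A = 95 × 24 = 2280.00, centroid at (63.50, 12.00).
ΣA = 3480.00 mm²
ΣAx̄ = (1200.00)(8.00) + (2280.00)(63.50) = 154380.00 mm³
ΣAȳ = (1200.00)(37.50) + (2280.00)(12.00) = 72360.00 mm³
x̄ = 154380.00 / 3480.00 = 44.36 mm
ȳ = 72360.00 / 3480.00 = 20.79 mm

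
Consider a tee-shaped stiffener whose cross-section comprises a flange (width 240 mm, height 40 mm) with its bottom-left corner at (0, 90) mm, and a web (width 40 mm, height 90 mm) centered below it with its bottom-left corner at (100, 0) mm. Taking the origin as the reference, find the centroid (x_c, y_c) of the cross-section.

web: A = 40 × 90 = 3600.00, centroid at (120.00, 45.00).
flange: A = 240 × 40 = 9600.00, centroid at (120.00, 110.00).
ΣA = 13200.00 mm², ΣAx_c = 1584000.00 mm³, ΣAy_c = 1218000.00 mm³.
x_c = 1584000.00/13200.00 = 120.00 mm; y_c = 1218000.00/13200.00 = 92.27 mm.

x_c = 120.00 mm, y_c = 92.27 mm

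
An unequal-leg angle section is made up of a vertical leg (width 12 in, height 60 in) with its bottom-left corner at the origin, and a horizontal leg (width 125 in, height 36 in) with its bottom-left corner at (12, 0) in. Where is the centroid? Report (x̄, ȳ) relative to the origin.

vertical leg: A = 12 × 60 = 720.00, centroid at (6.00, 30.00).
horizontal leg: A = 125 × 36 = 4500.00, centroid at (74.50, 18.00).
ΣA = 5220.00 in²
ΣAx̄ = (720.00)(6.00) + (4500.00)(74.50) = 339570.00 in³
ΣAȳ = (720.00)(30.00) + (4500.00)(18.00) = 102600.00 in³
x̄ = 339570.00 / 5220.00 = 65.05 in
ȳ = 102600.00 / 5220.00 = 19.66 in

x̄ = 65.05 in, ȳ = 19.66 in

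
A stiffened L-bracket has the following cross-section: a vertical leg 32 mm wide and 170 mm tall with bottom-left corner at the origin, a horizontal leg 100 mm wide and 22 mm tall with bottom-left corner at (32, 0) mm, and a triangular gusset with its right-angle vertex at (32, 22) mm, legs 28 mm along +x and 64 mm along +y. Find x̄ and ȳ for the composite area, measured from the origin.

vertical leg: A = 32 × 170 = 5440.00, centroid at (16.00, 85.00).
horizontal leg: A = 100 × 22 = 2200.00, centroid at (82.00, 11.00).
gusset: A = ½·28·64 = 896.00, centroid at (41.33, 43.33).
ΣA = 8536.00 mm², ΣAx̄ = 304474.67 mm³, ΣAȳ = 525426.67 mm³.
x̄ = 304474.67/8536.00 = 35.67 mm; ȳ = 525426.67/8536.00 = 61.55 mm.

x̄ = 35.67 mm, ȳ = 61.55 mm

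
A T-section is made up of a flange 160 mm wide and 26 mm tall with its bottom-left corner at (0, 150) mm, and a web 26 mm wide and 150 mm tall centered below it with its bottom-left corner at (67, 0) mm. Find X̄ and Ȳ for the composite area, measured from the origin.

web: A = 26 × 150 = 3900.00, centroid at (80.00, 75.00).
flange: A = 160 × 26 = 4160.00, centroid at (80.00, 163.00).
ΣA = 8060.00 mm²
ΣAX̄ = (3900.00)(80.00) + (4160.00)(80.00) = 644800.00 mm³
ΣAȲ = (3900.00)(75.00) + (4160.00)(163.00) = 970580.00 mm³
X̄ = 644800.00 / 8060.00 = 80.00 mm
Ȳ = 970580.00 / 8060.00 = 120.42 mm

X̄ = 80.00 mm, Ȳ = 120.42 mm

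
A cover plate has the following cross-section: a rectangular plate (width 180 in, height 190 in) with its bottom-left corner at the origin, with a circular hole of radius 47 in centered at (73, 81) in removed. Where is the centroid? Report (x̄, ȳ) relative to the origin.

x̄ = 94.33 in, ȳ = 98.56 in

plate: A = 180 × 190 = 34200.00, centroid at (90.00, 95.00).
hole: A = −π·47² = -6939.78, centroid at (73.00, 81.00).
ΣA = 27260.22 in², ΣAx̄ = 2571396.19 in³, ΣAȳ = 2686877.97 in³.
x̄ = 2571396.19/27260.22 = 94.33 in; ȳ = 2686877.97/27260.22 = 98.56 in.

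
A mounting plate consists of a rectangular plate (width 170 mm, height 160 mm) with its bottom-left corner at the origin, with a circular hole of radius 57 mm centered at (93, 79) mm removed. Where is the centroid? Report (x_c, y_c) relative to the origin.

Part | A | x̄ᵢ | ȳᵢ | A·x̄ᵢ | A·ȳᵢ
plate | 27200.00 | 85.00 | 80.00 | 2312000.00 | 2176000.00
hole | -10207.03 | 93.00 | 79.00 | -949254.21 | -806355.73
Σ | 16992.97 |  |  | 1362745.79 | 1369644.27
x_c = 1362745.79 / 16992.97 = 80.19 mm
y_c = 1369644.27 / 16992.97 = 80.60 mm

x_c = 80.19 mm, y_c = 80.60 mm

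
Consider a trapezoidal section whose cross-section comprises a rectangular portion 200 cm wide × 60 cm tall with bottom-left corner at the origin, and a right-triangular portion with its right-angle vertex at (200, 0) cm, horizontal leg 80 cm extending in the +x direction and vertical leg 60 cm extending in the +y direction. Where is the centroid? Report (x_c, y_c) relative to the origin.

x_c = 121.11 cm, y_c = 28.33 cm

rectangular portion: A = 200 × 60 = 12000.00, centroid at (100.00, 30.00).
triangular portion: A = ½·80·60 = 2400.00, centroid at (226.67, 20.00).
ΣA = 14400.00 cm², ΣAx_c = 1744000.00 cm³, ΣAy_c = 408000.00 cm³.
x_c = 1744000.00/14400.00 = 121.11 cm; y_c = 408000.00/14400.00 = 28.33 cm.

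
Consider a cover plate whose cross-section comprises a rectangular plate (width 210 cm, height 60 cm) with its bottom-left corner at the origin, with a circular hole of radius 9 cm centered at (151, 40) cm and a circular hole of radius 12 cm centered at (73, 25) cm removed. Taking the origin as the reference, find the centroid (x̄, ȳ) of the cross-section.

x̄ = 105.23 cm, ȳ = 29.98 cm

plate: A = 210 × 60 = 12600.00, centroid at (105.00, 30.00).
hole 1: A = −π·9² = -254.47, centroid at (151.00, 40.00).
hole 2: A = −π·12² = -452.39, centroid at (73.00, 25.00).
ΣA = 11893.14 cm²
ΣAx̄ = (12600.00)(105.00) + (-254.47)(151.00) + (-452.39)(73.00) = 1251550.76 cm³
ΣAȳ = (12600.00)(30.00) + (-254.47)(40.00) + (-452.39)(25.00) = 356511.51 cm³
x̄ = 1251550.76 / 11893.14 = 105.23 cm
ȳ = 356511.51 / 11893.14 = 29.98 cm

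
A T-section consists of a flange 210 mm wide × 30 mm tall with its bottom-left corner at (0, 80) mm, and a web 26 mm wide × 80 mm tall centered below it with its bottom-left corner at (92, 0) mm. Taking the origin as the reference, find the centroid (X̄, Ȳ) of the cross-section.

web: A = 26 × 80 = 2080.00, centroid at (105.00, 40.00).
flange: A = 210 × 30 = 6300.00, centroid at (105.00, 95.00).
ΣA = 8380.00 mm²
ΣAX̄ = (2080.00)(105.00) + (6300.00)(105.00) = 879900.00 mm³
ΣAȲ = (2080.00)(40.00) + (6300.00)(95.00) = 681700.00 mm³
X̄ = 879900.00 / 8380.00 = 105.00 mm
Ȳ = 681700.00 / 8380.00 = 81.35 mm

X̄ = 105.00 mm, Ȳ = 81.35 mm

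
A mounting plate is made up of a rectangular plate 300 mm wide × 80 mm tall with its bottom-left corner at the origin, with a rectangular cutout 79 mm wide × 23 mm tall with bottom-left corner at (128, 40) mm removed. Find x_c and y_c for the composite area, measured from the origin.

plate: A = 300 × 80 = 24000.00, centroid at (150.00, 40.00).
hole: A = −(79 × 23) = -1817.00, centroid at (167.50, 51.50).
ΣA = 22183.00 mm²
ΣAx_c = (24000.00)(150.00) + (-1817.00)(167.50) = 3295652.50 mm³
ΣAy_c = (24000.00)(40.00) + (-1817.00)(51.50) = 866424.50 mm³
x_c = 3295652.50 / 22183.00 = 148.57 mm
y_c = 866424.50 / 22183.00 = 39.06 mm

x_c = 148.57 mm, y_c = 39.06 mm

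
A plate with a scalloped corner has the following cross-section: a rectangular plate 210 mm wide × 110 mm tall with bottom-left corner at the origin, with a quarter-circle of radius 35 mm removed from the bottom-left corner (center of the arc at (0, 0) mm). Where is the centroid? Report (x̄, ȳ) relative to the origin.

plate: A = 210 × 110 = 23100.00, centroid at (105.00, 55.00).
removed quarter-circle: A = −¼π·35² = -962.11, centroid at (14.85, 14.85).
ΣA = 22137.89 mm²
ΣAx̄ = (23100.00)(105.00) + (-962.11)(14.85) = 2411208.33 mm³
ΣAȳ = (23100.00)(55.00) + (-962.11)(14.85) = 1256208.33 mm³
x̄ = 2411208.33 / 22137.89 = 108.92 mm
ȳ = 1256208.33 / 22137.89 = 56.74 mm

x̄ = 108.92 mm, ȳ = 56.74 mm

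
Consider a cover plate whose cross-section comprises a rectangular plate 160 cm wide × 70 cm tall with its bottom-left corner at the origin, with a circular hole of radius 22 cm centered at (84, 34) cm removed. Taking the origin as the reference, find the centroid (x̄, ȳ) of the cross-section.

x̄ = 79.37 cm, ȳ = 35.16 cm

Part | A | x̄ᵢ | ȳᵢ | A·x̄ᵢ | A·ȳᵢ
plate | 11200.00 | 80.00 | 35.00 | 896000.00 | 392000.00
hole | -1520.53 | 84.00 | 34.00 | -127724.59 | -51698.05
Σ | 9679.47 |  |  | 768275.41 | 340301.95
x̄ = 768275.41 / 9679.47 = 79.37 cm
ȳ = 340301.95 / 9679.47 = 35.16 cm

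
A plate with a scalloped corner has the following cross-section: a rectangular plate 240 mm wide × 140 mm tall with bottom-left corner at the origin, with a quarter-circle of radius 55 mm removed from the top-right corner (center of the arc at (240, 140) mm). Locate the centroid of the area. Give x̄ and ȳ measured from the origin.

x̄ = 112.65 mm, ȳ = 66.45 mm

Part | A | x̄ᵢ | ȳᵢ | A·x̄ᵢ | A·ȳᵢ
plate | 33600.00 | 120.00 | 70.00 | 4032000.00 | 2352000.00
removed quarter-circle | -2375.83 | 216.66 | 116.66 | -514740.73 | -277157.79
Σ | 31224.17 |  |  | 3517259.27 | 2074842.21
x̄ = 3517259.27 / 31224.17 = 112.65 mm
ȳ = 2074842.21 / 31224.17 = 66.45 mm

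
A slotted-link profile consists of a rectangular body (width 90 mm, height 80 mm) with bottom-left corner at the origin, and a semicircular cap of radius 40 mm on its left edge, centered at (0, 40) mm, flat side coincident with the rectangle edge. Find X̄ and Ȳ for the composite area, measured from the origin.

rectangular body: A = 90 × 80 = 7200.00, centroid at (45.00, 40.00).
semicircular end: A = ½π·40² = 2513.27, centroid at (-16.98, 40.00).
ΣA = 9713.27 mm², ΣAX̄ = 281333.33 mm³, ΣAȲ = 388530.96 mm³.
X̄ = 281333.33/9713.27 = 28.96 mm; Ȳ = 388530.96/9713.27 = 40.00 mm.

X̄ = 28.96 mm, Ȳ = 40.00 mm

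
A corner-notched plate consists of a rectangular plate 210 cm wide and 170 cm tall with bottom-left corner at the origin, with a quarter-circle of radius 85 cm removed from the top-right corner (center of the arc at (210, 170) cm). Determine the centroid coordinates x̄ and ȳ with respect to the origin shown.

x̄ = 91.97 cm, ȳ = 75.75 cm

plate: A = 210 × 170 = 35700.00, centroid at (105.00, 85.00).
removed quarter-circle: A = −¼π·85² = -5674.50, centroid at (173.92, 133.92).
ΣA = 30025.50 cm², ΣAx̄ = 2761562.97 cm³, ΣAȳ = 2274543.04 cm³.
x̄ = 2761562.97/30025.50 = 91.97 cm; ȳ = 2274543.04/30025.50 = 75.75 cm.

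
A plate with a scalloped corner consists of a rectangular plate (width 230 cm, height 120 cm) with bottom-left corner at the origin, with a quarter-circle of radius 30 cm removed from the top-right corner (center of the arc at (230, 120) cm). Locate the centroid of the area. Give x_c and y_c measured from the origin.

x_c = 112.31 cm, y_c = 58.76 cm

plate: A = 230 × 120 = 27600.00, centroid at (115.00, 60.00).
removed quarter-circle: A = −¼π·30² = -706.86, centroid at (217.27, 107.27).
ΣA = 26893.14 cm²
ΣAx_c = (27600.00)(115.00) + (-706.86)(217.27) = 3020422.58 cm³
ΣAy_c = (27600.00)(60.00) + (-706.86)(107.27) = 1580177.00 cm³
x_c = 3020422.58 / 26893.14 = 112.31 cm
y_c = 1580177.00 / 26893.14 = 58.76 cm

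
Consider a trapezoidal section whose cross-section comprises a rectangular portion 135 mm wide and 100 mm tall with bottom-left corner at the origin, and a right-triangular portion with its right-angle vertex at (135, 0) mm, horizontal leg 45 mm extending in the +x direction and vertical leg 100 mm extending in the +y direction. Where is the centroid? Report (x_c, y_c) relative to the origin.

x_c = 79.29 mm, y_c = 47.62 mm

Part | A | x̄ᵢ | ȳᵢ | A·x̄ᵢ | A·ȳᵢ
rectangular portion | 13500.00 | 67.50 | 50.00 | 911250.00 | 675000.00
triangular portion | 2250.00 | 150.00 | 33.33 | 337500.00 | 75000.00
Σ | 15750.00 |  |  | 1248750.00 | 750000.00
x_c = 1248750.00 / 15750.00 = 79.29 mm
y_c = 750000.00 / 15750.00 = 47.62 mm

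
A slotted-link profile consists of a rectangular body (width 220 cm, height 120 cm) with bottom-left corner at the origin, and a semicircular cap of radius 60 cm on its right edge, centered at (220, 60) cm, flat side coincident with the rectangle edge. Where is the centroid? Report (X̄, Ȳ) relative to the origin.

Part | A | x̄ᵢ | ȳᵢ | A·x̄ᵢ | A·ȳᵢ
rectangular body | 26400.00 | 110.00 | 60.00 | 2904000.00 | 1584000.00
semicircular end | 5654.87 | 245.46 | 60.00 | 1388070.69 | 339292.01
Σ | 32054.87 |  |  | 4292070.69 | 1923292.01
X̄ = 4292070.69 / 32054.87 = 133.90 cm
Ȳ = 1923292.01 / 32054.87 = 60.00 cm

X̄ = 133.90 cm, Ȳ = 60.00 cm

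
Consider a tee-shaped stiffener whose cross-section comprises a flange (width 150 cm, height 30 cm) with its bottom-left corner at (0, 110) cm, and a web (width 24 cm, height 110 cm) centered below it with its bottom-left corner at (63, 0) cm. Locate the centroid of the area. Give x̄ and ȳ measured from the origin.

x̄ = 75.00 cm, ȳ = 99.12 cm

Part | A | x̄ᵢ | ȳᵢ | A·x̄ᵢ | A·ȳᵢ
web | 2640.00 | 75.00 | 55.00 | 198000.00 | 145200.00
flange | 4500.00 | 75.00 | 125.00 | 337500.00 | 562500.00
Σ | 7140.00 |  |  | 535500.00 | 707700.00
x̄ = 535500.00 / 7140.00 = 75.00 cm
ȳ = 707700.00 / 7140.00 = 99.12 cm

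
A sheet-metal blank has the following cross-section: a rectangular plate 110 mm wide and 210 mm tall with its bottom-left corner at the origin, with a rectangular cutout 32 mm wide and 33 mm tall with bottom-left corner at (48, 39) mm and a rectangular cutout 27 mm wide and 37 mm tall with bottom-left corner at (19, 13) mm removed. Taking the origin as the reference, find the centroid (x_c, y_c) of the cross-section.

Part | A | x̄ᵢ | ȳᵢ | A·x̄ᵢ | A·ȳᵢ
plate | 23100.00 | 55.00 | 105.00 | 1270500.00 | 2425500.00
hole 1 | -1056.00 | 64.00 | 55.50 | -67584.00 | -58608.00
hole 2 | -999.00 | 32.50 | 31.50 | -32467.50 | -31468.50
Σ | 21045.00 |  |  | 1170448.50 | 2335423.50
x_c = 1170448.50 / 21045.00 = 55.62 mm
y_c = 2335423.50 / 21045.00 = 110.97 mm

x_c = 55.62 mm, y_c = 110.97 mm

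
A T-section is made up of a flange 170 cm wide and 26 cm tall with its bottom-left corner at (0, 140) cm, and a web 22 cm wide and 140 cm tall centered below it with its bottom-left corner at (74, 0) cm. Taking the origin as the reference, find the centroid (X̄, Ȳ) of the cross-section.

X̄ = 85.00 cm, Ȳ = 118.91 cm

web: A = 22 × 140 = 3080.00, centroid at (85.00, 70.00).
flange: A = 170 × 26 = 4420.00, centroid at (85.00, 153.00).
ΣA = 7500.00 cm², ΣAX̄ = 637500.00 cm³, ΣAȲ = 891860.00 cm³.
X̄ = 637500.00/7500.00 = 85.00 cm; Ȳ = 891860.00/7500.00 = 118.91 cm.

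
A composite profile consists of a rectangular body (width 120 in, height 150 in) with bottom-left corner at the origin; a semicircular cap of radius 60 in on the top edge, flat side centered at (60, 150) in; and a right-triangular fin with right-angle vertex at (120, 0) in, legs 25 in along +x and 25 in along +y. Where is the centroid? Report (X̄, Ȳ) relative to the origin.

Part | A | x̄ᵢ | ȳᵢ | A·x̄ᵢ | A·ȳᵢ
rectangular body | 18000.00 | 60.00 | 75.00 | 1080000.00 | 1350000.00
semicircular top | 5654.87 | 60.00 | 175.46 | 339292.01 | 992230.02
triangular fin | 312.50 | 128.33 | 8.33 | 40104.17 | 2604.17
Σ | 23967.37 |  |  | 1459396.17 | 2344834.18
X̄ = 1459396.17 / 23967.37 = 60.89 in
Ȳ = 2344834.18 / 23967.37 = 97.83 in

X̄ = 60.89 in, Ȳ = 97.83 in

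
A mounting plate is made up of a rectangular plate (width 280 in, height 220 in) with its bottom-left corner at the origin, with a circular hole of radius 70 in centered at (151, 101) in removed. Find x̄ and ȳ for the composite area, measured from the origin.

plate: A = 280 × 220 = 61600.00, centroid at (140.00, 110.00).
hole: A = −π·70² = -15393.80, centroid at (151.00, 101.00).
ΣA = 46206.20 in²
ΣAx̄ = (61600.00)(140.00) + (-15393.80)(151.00) = 6299535.60 in³
ΣAȳ = (61600.00)(110.00) + (-15393.80)(101.00) = 5221225.80 in³
x̄ = 6299535.60 / 46206.20 = 136.34 in
ȳ = 5221225.80 / 46206.20 = 113.00 in

x̄ = 136.34 in, ȳ = 113.00 in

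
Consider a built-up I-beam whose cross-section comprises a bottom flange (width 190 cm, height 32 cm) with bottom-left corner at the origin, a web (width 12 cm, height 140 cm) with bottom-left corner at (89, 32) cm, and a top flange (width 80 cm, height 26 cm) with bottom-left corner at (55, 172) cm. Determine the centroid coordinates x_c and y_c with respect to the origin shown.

x_c = 95.00 cm, y_c = 66.41 cm

bottom flange: A = 190 × 32 = 6080.00, centroid at (95.00, 16.00).
web: A = 12 × 140 = 1680.00, centroid at (95.00, 102.00).
top flange: A = 80 × 26 = 2080.00, centroid at (95.00, 185.00).
ΣA = 9840.00 cm², ΣAx_c = 934800.00 cm³, ΣAy_c = 653440.00 cm³.
x_c = 934800.00/9840.00 = 95.00 cm; y_c = 653440.00/9840.00 = 66.41 cm.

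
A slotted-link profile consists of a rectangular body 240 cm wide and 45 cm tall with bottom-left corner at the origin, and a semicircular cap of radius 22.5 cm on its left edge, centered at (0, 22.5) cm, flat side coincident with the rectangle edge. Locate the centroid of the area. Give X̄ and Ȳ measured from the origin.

X̄ = 111.12 cm, Ȳ = 22.50 cm

Part | A | x̄ᵢ | ȳᵢ | A·x̄ᵢ | A·ȳᵢ
rectangular body | 10800.00 | 120.00 | 22.50 | 1296000.00 | 243000.00
semicircular end | 795.22 | -9.55 | 22.50 | -7593.75 | 17892.35
Σ | 11595.22 |  |  | 1288406.25 | 260892.35
X̄ = 1288406.25 / 11595.22 = 111.12 cm
Ȳ = 260892.35 / 11595.22 = 22.50 cm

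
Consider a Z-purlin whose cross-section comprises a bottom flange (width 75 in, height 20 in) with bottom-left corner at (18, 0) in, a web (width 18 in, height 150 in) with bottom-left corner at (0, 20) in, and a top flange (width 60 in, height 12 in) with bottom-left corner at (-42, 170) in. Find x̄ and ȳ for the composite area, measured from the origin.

bottom flange: A = 75 × 20 = 1500.00, centroid at (55.50, 10.00).
web: A = 18 × 150 = 2700.00, centroid at (9.00, 95.00).
top flange: A = 60 × 12 = 720.00, centroid at (-12.00, 176.00).
ΣA = 4920.00 in²
ΣAx̄ = (1500.00)(55.50) + (2700.00)(9.00) + (720.00)(-12.00) = 98910.00 in³
ΣAȳ = (1500.00)(10.00) + (2700.00)(95.00) + (720.00)(176.00) = 398220.00 in³
x̄ = 98910.00 / 4920.00 = 20.10 in
ȳ = 398220.00 / 4920.00 = 80.94 in

x̄ = 20.10 in, ȳ = 80.94 in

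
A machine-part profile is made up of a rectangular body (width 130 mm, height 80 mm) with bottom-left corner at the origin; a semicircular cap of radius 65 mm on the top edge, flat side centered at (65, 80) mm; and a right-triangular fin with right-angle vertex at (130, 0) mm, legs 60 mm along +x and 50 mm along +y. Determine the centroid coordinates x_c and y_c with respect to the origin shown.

x_c = 71.88 mm, y_c = 62.31 mm

rectangular body: A = 130 × 80 = 10400.00, centroid at (65.00, 40.00).
semicircular top: A = ½π·65² = 6636.61, centroid at (65.00, 107.59).
triangular fin: A = ½·60·50 = 1500.00, centroid at (150.00, 16.67).
ΣA = 18536.61 mm²
ΣAx_c = (10400.00)(65.00) + (6636.61)(65.00) + (1500.00)(150.00) = 1332379.94 mm³
ΣAy_c = (10400.00)(40.00) + (6636.61)(107.59) + (1500.00)(16.67) = 1155012.49 mm³
x_c = 1332379.94 / 18536.61 = 71.88 mm
y_c = 1155012.49 / 18536.61 = 62.31 mm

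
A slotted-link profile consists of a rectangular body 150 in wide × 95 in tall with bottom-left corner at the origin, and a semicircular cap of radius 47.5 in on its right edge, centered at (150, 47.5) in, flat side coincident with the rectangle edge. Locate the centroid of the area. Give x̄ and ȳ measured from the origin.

x̄ = 93.95 in, ȳ = 47.50 in

rectangular body: A = 150 × 95 = 14250.00, centroid at (75.00, 47.50).
semicircular end: A = ½π·47.5² = 3544.11, centroid at (170.16, 47.50).
ΣA = 17794.11 in², ΣAx̄ = 1671814.30 in³, ΣAȳ = 845220.19 in³.
x̄ = 1671814.30/17794.11 = 93.95 in; ȳ = 845220.19/17794.11 = 47.50 in.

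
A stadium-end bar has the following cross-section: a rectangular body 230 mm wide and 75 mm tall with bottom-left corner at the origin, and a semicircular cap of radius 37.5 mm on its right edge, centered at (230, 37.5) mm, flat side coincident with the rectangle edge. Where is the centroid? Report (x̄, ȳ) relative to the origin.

rectangular body: A = 230 × 75 = 17250.00, centroid at (115.00, 37.50).
semicircular end: A = ½π·37.5² = 2208.93, centroid at (245.92, 37.50).
ΣA = 19458.93 mm²
ΣAx̄ = (17250.00)(115.00) + (2208.93)(245.92) = 2526960.69 mm³
ΣAȳ = (17250.00)(37.50) + (2208.93)(37.50) = 729709.96 mm³
x̄ = 2526960.69 / 19458.93 = 129.86 mm
ȳ = 729709.96 / 19458.93 = 37.50 mm

x̄ = 129.86 mm, ȳ = 37.50 mm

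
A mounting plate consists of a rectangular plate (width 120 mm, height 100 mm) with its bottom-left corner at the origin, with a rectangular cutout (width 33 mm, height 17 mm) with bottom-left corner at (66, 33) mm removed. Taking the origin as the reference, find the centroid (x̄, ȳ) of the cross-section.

plate: A = 120 × 100 = 12000.00, centroid at (60.00, 50.00).
hole: A = −(33 × 17) = -561.00, centroid at (82.50, 41.50).
ΣA = 11439.00 mm², ΣAx̄ = 673717.50 mm³, ΣAȳ = 576718.50 mm³.
x̄ = 673717.50/11439.00 = 58.90 mm; ȳ = 576718.50/11439.00 = 50.42 mm.

x̄ = 58.90 mm, ȳ = 50.42 mm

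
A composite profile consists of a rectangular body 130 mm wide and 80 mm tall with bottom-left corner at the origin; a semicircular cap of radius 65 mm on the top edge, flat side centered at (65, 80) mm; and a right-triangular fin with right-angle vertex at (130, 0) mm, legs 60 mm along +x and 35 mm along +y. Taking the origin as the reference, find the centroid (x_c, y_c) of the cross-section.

x_c = 69.93 mm, y_c = 63.16 mm

Part | A | x̄ᵢ | ȳᵢ | A·x̄ᵢ | A·ȳᵢ
rectangular body | 10400.00 | 65.00 | 40.00 | 676000.00 | 416000.00
semicircular top | 6636.61 | 65.00 | 107.59 | 431379.94 | 714012.49
triangular fin | 1050.00 | 150.00 | 11.67 | 157500.00 | 12250.00
Σ | 18086.61 |  |  | 1264879.94 | 1142262.49
x_c = 1264879.94 / 18086.61 = 69.93 mm
y_c = 1142262.49 / 18086.61 = 63.16 mm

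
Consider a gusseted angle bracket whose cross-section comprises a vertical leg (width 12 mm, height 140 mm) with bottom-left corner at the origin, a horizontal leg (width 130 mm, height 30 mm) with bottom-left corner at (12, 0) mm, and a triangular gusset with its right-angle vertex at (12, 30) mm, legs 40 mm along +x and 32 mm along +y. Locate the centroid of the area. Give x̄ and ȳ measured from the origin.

vertical leg: A = 12 × 140 = 1680.00, centroid at (6.00, 70.00).
horizontal leg: A = 130 × 30 = 3900.00, centroid at (77.00, 15.00).
gusset: A = ½·40·32 = 640.00, centroid at (25.33, 40.67).
ΣA = 6220.00 mm², ΣAx̄ = 326593.33 mm³, ΣAȳ = 202126.67 mm³.
x̄ = 326593.33/6220.00 = 52.51 mm; ȳ = 202126.67/6220.00 = 32.50 mm.

x̄ = 52.51 mm, ȳ = 32.50 mm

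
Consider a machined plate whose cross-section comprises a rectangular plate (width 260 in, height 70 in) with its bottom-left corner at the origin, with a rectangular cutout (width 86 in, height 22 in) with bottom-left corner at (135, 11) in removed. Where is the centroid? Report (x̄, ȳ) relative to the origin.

x̄ = 124.43 in, ȳ = 36.51 in

plate: A = 260 × 70 = 18200.00, centroid at (130.00, 35.00).
hole: A = −(86 × 22) = -1892.00, centroid at (178.00, 22.00).
ΣA = 16308.00 in²
ΣAx̄ = (18200.00)(130.00) + (-1892.00)(178.00) = 2029224.00 in³
ΣAȳ = (18200.00)(35.00) + (-1892.00)(22.00) = 595376.00 in³
x̄ = 2029224.00 / 16308.00 = 124.43 in
ȳ = 595376.00 / 16308.00 = 36.51 in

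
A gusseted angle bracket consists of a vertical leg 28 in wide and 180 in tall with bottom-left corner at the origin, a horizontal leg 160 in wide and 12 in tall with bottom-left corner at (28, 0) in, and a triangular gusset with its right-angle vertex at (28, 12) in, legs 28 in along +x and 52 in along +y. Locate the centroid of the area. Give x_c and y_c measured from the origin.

x_c = 39.69 in, y_c = 63.28 in

vertical leg: A = 28 × 180 = 5040.00, centroid at (14.00, 90.00).
horizontal leg: A = 160 × 12 = 1920.00, centroid at (108.00, 6.00).
gusset: A = ½·28·52 = 728.00, centroid at (37.33, 29.33).
ΣA = 7688.00 in²
ΣAx_c = (5040.00)(14.00) + (1920.00)(108.00) + (728.00)(37.33) = 305098.67 in³
ΣAy_c = (5040.00)(90.00) + (1920.00)(6.00) + (728.00)(29.33) = 486474.67 in³
x_c = 305098.67 / 7688.00 = 39.69 in
y_c = 486474.67 / 7688.00 = 63.28 in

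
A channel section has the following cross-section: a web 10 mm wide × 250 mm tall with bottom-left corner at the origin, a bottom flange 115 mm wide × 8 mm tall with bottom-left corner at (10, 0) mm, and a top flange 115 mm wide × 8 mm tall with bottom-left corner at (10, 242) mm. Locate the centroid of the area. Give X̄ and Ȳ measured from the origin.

X̄ = 31.50 mm, Ȳ = 125.00 mm

Part | A | x̄ᵢ | ȳᵢ | A·x̄ᵢ | A·ȳᵢ
web | 2500.00 | 5.00 | 125.00 | 12500.00 | 312500.00
bottom flange | 920.00 | 67.50 | 4.00 | 62100.00 | 3680.00
top flange | 920.00 | 67.50 | 246.00 | 62100.00 | 226320.00
Σ | 4340.00 |  |  | 136700.00 | 542500.00
X̄ = 136700.00 / 4340.00 = 31.50 mm
Ȳ = 542500.00 / 4340.00 = 125.00 mm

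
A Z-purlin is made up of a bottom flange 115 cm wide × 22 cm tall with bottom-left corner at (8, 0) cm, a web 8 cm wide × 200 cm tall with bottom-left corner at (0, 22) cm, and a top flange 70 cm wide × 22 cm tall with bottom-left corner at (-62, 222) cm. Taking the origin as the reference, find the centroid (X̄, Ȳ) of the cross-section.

bottom flange: A = 115 × 22 = 2530.00, centroid at (65.50, 11.00).
web: A = 8 × 200 = 1600.00, centroid at (4.00, 122.00).
top flange: A = 70 × 22 = 1540.00, centroid at (-27.00, 233.00).
ΣA = 5670.00 cm², ΣAX̄ = 130535.00 cm³, ΣAȲ = 581850.00 cm³.
X̄ = 130535.00/5670.00 = 23.02 cm; Ȳ = 581850.00/5670.00 = 102.62 cm.

X̄ = 23.02 cm, Ȳ = 102.62 cm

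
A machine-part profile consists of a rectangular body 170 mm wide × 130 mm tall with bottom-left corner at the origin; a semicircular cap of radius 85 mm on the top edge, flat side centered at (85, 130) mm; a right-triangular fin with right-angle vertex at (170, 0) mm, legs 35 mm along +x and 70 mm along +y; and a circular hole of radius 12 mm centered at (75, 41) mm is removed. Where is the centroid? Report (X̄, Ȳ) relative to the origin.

rectangular body: A = 170 × 130 = 22100.00, centroid at (85.00, 65.00).
semicircular top: A = ½π·85² = 11349.00, centroid at (85.00, 166.08).
triangular fin: A = ½·35·70 = 1225.00, centroid at (181.67, 23.33).
hole: A = −π·12² = -452.39, centroid at (75.00, 41.00).
ΣA = 34221.61 mm², ΣAX̄ = 3031777.76 mm³, ΣAȲ = 3331322.49 mm³.
X̄ = 3031777.76/34221.61 = 88.59 mm; Ȳ = 3331322.49/34221.61 = 97.35 mm.

X̄ = 88.59 mm, Ȳ = 97.35 mm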